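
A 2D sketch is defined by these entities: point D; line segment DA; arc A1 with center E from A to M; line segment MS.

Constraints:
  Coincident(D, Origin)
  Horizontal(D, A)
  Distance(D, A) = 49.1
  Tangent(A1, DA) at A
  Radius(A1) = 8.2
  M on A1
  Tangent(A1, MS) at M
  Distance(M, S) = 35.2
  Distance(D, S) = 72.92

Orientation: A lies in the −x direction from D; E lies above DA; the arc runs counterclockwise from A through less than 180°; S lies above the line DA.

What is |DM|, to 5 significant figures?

43.645

Checks: |EM| = 8.200 ✓; ∠(EM, MS) = 90.00° ✓; |MS| = 35.20 ✓; |DS| = 72.92 ✓.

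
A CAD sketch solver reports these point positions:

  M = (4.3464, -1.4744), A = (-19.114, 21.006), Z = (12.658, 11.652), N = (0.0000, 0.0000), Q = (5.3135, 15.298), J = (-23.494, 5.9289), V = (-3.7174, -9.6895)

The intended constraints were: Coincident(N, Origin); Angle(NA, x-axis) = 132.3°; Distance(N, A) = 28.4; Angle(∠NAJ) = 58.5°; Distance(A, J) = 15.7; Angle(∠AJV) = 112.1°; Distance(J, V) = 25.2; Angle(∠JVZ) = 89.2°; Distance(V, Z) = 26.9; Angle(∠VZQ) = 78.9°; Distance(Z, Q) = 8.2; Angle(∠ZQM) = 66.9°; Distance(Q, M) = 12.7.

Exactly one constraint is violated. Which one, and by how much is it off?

Distance(Q, M) = 12.7 — off by 4.10.

N = (0.00, 0.00) ✓; NA at 132.3° ✓; |NA| = 28.40 ✓; ∠NAJ = 58.50° ✓; |AJ| = 15.70 ✓; ∠AJV = 112.1° ✓; |JV| = 25.20 ✓; ∠JVZ = 89.20° ✓; |VZ| = 26.90 ✓; ∠VZQ = 78.90° ✓; |ZQ| = 8.200 ✓; ∠ZQM = 66.90° ✓; |QM| = 16.80 ✗.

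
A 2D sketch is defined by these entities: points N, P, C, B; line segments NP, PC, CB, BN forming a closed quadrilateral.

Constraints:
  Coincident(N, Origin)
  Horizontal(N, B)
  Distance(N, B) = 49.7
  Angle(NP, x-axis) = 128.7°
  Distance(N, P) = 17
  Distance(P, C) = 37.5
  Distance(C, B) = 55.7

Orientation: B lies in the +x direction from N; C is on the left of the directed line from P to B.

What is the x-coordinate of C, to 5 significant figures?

13.288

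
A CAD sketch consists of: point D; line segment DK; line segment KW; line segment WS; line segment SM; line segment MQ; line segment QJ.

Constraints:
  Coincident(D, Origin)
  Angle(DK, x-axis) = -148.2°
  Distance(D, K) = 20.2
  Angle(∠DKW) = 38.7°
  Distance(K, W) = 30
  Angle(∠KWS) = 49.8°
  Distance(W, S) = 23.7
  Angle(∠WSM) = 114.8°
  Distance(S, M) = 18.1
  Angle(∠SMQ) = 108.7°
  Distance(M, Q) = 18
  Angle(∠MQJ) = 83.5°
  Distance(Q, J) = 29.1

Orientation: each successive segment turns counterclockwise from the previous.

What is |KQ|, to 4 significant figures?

6.014

D is at the origin; DK runs at -148.2° with length 20.2, so K = (-17.17, -10.64). ∠DKW = 38.7° gives KW at -6.900° from the x-axis; with |KW| = 30.0, W = (12.61, -14.25). ∠KWS = 49.8° gives WS at 123.3° from the x-axis; with |WS| = 23.7, S = (-0.3970, 5.560). ∠WSM = 114.8° gives SM at -171.5° from the x-axis; with |SM| = 18.1, M = (-18.30, 2.885). ∠SMQ = 108.7° gives MQ at -100.2° from the x-axis; with |MQ| = 18.0, Q = (-21.49, -14.83). Then |KQ| = |Q − K| = 6.014.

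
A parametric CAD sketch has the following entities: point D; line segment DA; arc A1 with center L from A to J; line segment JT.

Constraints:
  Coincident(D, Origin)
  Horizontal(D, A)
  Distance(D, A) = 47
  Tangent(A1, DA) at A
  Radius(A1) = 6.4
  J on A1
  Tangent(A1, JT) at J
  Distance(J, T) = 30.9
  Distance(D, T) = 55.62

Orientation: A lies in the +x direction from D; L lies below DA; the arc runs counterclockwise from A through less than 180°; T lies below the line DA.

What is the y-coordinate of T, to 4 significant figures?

-37.41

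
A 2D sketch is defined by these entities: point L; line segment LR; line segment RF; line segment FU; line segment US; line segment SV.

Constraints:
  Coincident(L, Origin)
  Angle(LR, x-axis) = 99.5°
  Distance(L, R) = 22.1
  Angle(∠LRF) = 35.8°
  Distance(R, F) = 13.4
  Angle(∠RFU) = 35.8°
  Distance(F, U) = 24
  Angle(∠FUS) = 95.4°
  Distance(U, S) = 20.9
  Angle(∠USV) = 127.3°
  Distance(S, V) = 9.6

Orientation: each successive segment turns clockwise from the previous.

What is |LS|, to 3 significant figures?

40.5

∠RFU = 35.8° gives FU at 171° from the x-axis; with |FU| = 24.0, U = (-17.8, 16.1). ∠FUS = 95.4° gives US at 86.5° from the x-axis; with |US| = 20.9, S = (-16.6, 36.9). Then |LS| = |S − L| = 40.5.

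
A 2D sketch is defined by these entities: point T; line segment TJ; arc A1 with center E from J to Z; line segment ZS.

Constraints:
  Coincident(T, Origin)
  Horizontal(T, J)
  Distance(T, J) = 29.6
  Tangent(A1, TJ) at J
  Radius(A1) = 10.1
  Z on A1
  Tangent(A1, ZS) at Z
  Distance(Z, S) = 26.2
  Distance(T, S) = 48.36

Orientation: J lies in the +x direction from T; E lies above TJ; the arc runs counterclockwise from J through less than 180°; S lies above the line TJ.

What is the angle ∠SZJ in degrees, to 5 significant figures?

124.54°

Checks: |EZ| = 10.10 ✓; ∠(EZ, ZS) = 90.00° ✓; |ZS| = 26.20 ✓; |TS| = 48.36 ✓.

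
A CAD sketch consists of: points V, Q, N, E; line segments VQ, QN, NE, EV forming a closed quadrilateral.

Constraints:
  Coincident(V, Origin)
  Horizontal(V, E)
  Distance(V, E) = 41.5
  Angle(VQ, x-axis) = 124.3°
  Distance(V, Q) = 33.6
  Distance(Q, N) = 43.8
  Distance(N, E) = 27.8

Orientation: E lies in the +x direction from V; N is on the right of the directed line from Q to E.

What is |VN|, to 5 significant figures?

13.809

Checks: |QN| = 43.80 ✓; |NE| = 27.80 ✓.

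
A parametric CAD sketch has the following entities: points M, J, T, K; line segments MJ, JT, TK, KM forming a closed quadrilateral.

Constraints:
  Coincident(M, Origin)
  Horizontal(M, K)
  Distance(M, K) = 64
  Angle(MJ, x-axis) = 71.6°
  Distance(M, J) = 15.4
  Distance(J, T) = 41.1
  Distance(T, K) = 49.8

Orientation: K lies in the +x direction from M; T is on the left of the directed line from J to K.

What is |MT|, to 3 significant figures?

54.9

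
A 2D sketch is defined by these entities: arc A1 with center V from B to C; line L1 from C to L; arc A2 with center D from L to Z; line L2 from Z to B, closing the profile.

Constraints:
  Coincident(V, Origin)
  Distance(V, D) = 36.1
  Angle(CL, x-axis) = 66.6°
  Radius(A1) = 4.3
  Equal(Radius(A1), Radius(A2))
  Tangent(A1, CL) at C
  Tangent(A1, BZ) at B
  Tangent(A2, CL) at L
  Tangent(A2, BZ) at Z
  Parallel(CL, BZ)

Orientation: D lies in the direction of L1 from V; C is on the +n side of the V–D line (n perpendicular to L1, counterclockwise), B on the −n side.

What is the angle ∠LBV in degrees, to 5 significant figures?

76.600°

Tangency of A1 to both parallel lines with radius 4.3 puts C and B at V ± 4.3·n: C = (-3.9463, 1.7077), B = (3.9463, -1.7077). Equal radii place L and Z the same way about D: L = D + 4.3·n = (10.391, 34.839), Z = D − 4.3·n = (18.283, 31.423). Then cos ∠LBV = BL·BV / (|BL||BV|), giving 76.600°.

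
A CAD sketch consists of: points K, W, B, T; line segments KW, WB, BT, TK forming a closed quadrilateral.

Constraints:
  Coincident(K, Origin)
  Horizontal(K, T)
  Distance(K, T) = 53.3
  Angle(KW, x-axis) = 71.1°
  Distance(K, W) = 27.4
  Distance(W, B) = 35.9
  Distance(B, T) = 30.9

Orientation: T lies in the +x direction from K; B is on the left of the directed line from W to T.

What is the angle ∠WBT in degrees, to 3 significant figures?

100°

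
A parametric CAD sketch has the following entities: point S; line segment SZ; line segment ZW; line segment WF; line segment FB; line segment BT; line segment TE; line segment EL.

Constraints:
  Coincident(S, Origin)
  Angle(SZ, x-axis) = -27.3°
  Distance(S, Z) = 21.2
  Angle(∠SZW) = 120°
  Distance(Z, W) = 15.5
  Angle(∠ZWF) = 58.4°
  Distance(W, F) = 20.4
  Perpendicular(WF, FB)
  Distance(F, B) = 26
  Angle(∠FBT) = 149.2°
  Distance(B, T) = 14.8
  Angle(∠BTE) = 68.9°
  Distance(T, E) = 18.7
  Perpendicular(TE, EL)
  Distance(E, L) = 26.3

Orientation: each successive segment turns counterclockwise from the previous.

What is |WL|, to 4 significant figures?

23.31

∠BTE = 68.9° gives TE at 26.20° from the x-axis; with |TE| = 18.7, E = (20.32, -22.42). TE is perpendicular to EL, so EL runs at 116.2°; with |EL| = 26.3, L = (8.708, 1.182). Then |WL| = |L − W| = 23.31.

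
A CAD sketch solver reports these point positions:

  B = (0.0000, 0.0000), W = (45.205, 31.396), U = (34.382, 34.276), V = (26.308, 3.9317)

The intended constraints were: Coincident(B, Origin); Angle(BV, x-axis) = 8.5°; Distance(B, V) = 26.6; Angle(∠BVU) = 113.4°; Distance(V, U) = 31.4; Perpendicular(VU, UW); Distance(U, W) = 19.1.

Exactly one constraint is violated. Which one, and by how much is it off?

Distance(U, W) = 19.1 — off by 7.90.

B = (0.00, 0.00) ✓; BV at 8.500° ✓; |BV| = 26.60 ✓; ∠BVU = 113.4° ✓; |VU| = 31.40 ✓; ∠(VU, UW) = 90.00° ✓; |UW| = 11.20 ✗.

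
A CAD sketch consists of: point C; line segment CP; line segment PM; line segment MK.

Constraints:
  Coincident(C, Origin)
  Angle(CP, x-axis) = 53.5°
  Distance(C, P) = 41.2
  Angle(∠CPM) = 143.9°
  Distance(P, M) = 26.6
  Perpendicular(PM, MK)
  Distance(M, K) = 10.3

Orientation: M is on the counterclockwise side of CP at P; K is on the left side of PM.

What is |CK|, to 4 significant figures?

61.50

∠CPM = 143.9°, so PM runs at 53.5° + (180° − 143.9°) = 89.60° from the x-axis; with |PM| = 26.6, M = P + 26.6·(cos 89.60°, sin 89.60°) = (24.69, 59.72). The perpendicularity gives MK at right angles to PM; with |MK| = 10.3 on the left of PM, K = M + 10.3·(-1.000, 0.006981) = (14.39, 59.79). Then |CK| = |K − C| = 61.50.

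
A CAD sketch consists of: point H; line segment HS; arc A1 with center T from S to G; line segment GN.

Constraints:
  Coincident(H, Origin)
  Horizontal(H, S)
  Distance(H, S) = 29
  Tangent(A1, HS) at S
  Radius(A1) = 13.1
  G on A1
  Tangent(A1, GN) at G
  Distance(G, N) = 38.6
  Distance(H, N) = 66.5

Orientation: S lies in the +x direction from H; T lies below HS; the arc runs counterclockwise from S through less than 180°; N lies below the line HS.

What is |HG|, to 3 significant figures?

28.0

H is at the origin; HS is horizontal with |HS| = 29.0 and S on the +x side, so S = (29.0, 0.00). The tangent condition forces TS to be normal to HS, so T = S + (0, -13.1) = (29.0, -13.1). Since TG ⟂ GN (tangency), |TN| = √(13.1² + 38.6²) = 40.8 regardless of where G sits on A1. So N lies on both circle(H, 66.5) and circle(T, 40.8); the below-HS intersection is N = (41.6, -51.9). G is the foot of the tangent from N: G = (18.5, -20.9).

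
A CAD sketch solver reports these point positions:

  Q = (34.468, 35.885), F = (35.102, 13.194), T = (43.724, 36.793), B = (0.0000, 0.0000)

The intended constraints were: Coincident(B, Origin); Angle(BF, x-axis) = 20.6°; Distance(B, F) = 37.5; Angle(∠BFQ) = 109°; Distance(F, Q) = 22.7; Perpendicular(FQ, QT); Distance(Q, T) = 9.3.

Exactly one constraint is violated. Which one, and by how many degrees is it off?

Perpendicular(FQ, QT) — off by 4.00°.

B = (0.00, 0.00) ✓; BF at 20.60° ✓; |BF| = 37.50 ✓; ∠BFQ = 109.0° ✓; |FQ| = 22.70 ✓; ∠(FQ, QT) = 86.00° ✗; |QT| = 9.300 ✓.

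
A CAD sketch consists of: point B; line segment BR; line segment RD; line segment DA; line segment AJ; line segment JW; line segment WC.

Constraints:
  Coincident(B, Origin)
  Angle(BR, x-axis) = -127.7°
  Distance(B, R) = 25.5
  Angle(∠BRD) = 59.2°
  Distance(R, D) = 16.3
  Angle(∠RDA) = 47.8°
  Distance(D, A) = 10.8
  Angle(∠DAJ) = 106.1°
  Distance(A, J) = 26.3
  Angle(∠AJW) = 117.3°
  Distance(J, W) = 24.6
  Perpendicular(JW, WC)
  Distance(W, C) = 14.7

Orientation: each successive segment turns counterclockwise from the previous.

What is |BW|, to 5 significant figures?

57.436

B is at the origin; BR runs at -127.7° with length 25.5, so R = (-15.594, -20.176). ∠BRD = 59.2° gives RD at -6.9000° from the x-axis; with |RD| = 16.3, D = (0.58801, -22.134). ∠RDA = 47.8° gives DA at 125.30° from the x-axis; with |DA| = 10.8, A = (-5.6529, -13.320). ∠DAJ = 106.1° gives AJ at -160.80° from the x-axis; with |AJ| = 26.3, J = (-30.490, -21.969). ∠AJW = 117.3° gives JW at -98.100° from the x-axis; with |JW| = 24.6, W = (-33.956, -46.324). Then |BW| = |W − B| = 57.436.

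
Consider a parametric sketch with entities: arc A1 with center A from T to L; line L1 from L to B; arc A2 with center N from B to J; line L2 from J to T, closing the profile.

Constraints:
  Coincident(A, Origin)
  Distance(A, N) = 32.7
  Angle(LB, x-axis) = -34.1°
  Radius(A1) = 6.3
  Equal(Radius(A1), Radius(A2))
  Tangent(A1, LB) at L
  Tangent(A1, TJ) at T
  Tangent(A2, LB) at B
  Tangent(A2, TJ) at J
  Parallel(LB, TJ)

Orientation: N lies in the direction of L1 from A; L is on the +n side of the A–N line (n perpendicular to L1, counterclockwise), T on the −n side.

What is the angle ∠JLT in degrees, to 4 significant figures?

68.93°

Tangency of A1 to both parallel lines with radius 6.3 puts L and T at A ± 6.3·n: L = (3.532, 5.217), T = (-3.532, -5.217). Equal radii place B and J the same way about N: B = N + 6.3·n = (30.61, -13.12), J = N − 6.3·n = (23.55, -23.55). Then cos ∠JLT = LJ·LT / (|LJ||LT|), giving 68.93°.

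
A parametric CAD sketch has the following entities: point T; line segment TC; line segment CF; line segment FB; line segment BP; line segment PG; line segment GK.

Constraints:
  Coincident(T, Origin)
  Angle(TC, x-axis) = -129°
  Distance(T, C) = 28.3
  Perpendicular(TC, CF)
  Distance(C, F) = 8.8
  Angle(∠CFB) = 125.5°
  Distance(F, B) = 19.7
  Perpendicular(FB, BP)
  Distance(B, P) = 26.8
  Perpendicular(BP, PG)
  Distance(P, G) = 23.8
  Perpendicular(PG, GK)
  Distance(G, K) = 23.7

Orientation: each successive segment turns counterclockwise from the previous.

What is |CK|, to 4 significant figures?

4.188

T is at the origin; TC runs at -129.0° with length 28.3, so C = (-17.81, -21.99). TC ⟂ CF, so CF runs at -39.00°; with |CF| = 8.8, F = (-10.97, -27.53). ∠CFB = 125.5° gives FB at 15.50° from the x-axis; with |FB| = 19.7, B = (8.013, -22.27). FB ⟂ BP, so BP runs at 105.5°; with |BP| = 26.8, P = (0.8506, 3.559). BP ⟂ PG, so PG runs at -164.5°; with |PG| = 23.8, G = (-22.08, -2.802). PG ⟂ GK, so GK runs at -74.50°; with |GK| = 23.7, K = (-15.75, -25.64). Then |CK| = |K − C| = 4.188.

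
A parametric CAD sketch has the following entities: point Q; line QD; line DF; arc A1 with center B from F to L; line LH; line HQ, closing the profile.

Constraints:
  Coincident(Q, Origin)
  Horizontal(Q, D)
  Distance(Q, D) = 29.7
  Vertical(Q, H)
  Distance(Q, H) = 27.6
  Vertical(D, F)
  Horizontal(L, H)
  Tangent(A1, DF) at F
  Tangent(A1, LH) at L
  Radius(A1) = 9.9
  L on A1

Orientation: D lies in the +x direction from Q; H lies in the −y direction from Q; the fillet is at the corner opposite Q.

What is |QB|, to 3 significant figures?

26.6

QH is vertical with |QH| = 27.6 and H on the −y side, so H = (0.00, -27.6). The virtual corner opposite Q is at (29.7, -27.6). A1 meets DF tangentially, so BF is at right angles to DF and tangency of A1 to LH means the radius BL is perpendicular to LH, with radius 9.9, so the center B sits 9.9 in from both sides at B = (19.8, -17.7). Then |QB| = |B − Q| = 26.6.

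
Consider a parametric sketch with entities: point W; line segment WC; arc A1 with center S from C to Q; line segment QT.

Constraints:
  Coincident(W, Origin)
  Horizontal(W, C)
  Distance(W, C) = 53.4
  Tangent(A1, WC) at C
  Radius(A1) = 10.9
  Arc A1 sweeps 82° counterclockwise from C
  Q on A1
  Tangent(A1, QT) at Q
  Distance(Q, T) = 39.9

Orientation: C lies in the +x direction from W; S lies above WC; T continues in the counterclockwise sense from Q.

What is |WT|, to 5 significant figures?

85.178

W is at the origin; WC is horizontal with |WC| = 53.4 and C on the +x side, so C = (53.400, 0.0000). Since A1 is tangent to WC there, SC ⟂ WC, so S = C + (0, 10.9) = (53.400, 10.900). On A1, C sits at bearing -90° from S; an 82° counterclockwise sweep puts Q at bearing -8°, so Q = S + 10.9·(cos -8°, sin -8°) = (64.194, 9.3830). Tangency of A1 to QT means the radius SQ is perpendicular to QT, so QT runs along (−sin -8°, cos -8°); with |QT| = 39.9, T = (69.747, 48.895). Then |WT| = |T − W| = 85.178.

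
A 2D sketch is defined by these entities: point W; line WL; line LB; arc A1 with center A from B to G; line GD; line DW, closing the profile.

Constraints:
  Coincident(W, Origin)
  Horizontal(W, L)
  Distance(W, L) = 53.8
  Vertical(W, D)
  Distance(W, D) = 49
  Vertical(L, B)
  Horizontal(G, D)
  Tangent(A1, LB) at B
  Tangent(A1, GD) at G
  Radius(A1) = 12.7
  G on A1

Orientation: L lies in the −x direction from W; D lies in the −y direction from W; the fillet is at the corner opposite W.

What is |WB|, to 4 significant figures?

64.90

The virtual corner opposite W is at (-53.80, -49.00). Since A1 is tangent to LB there, AB ⟂ LB and the tangent condition forces AG to be normal to GD, with radius 12.7, so the center A sits 12.7 in from both sides at A = (-41.10, -36.30). That places the tangent points at B = (-53.80, -36.30) on LB and G = (-41.10, -49.00) on GD. Then |WB| = |B − W| = 64.90.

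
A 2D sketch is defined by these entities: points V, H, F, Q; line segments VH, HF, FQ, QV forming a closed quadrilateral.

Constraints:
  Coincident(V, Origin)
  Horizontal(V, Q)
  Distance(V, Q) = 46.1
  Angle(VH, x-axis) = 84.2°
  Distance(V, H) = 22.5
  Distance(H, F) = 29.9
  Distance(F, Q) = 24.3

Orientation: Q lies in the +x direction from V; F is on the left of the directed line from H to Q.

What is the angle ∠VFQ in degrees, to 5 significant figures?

93.537°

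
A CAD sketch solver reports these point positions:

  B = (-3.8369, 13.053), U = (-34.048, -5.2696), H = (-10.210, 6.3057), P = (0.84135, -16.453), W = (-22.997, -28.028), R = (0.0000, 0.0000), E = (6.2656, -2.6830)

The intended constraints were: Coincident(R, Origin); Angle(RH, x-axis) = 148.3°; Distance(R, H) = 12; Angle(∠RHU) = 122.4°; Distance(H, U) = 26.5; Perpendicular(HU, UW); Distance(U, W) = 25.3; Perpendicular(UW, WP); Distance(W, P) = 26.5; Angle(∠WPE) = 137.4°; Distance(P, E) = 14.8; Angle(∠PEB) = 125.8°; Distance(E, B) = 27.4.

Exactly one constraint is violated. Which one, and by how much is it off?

Distance(E, B) = 27.4 — off by 8.70.

R = (0.00, 0.00) ✓; RH at 148.3° ✓; |RH| = 12.00 ✓; ∠RHU = 122.4° ✓; |HU| = 26.50 ✓; ∠(HU, UW) = 90.00° ✓; |UW| = 25.30 ✓; ∠(UW, WP) = 90.00° ✓; |WP| = 26.50 ✓; ∠WPE = 137.4° ✓; |PE| = 14.80 ✓; ∠PEB = 125.8° ✓; |EB| = 18.70 ✗.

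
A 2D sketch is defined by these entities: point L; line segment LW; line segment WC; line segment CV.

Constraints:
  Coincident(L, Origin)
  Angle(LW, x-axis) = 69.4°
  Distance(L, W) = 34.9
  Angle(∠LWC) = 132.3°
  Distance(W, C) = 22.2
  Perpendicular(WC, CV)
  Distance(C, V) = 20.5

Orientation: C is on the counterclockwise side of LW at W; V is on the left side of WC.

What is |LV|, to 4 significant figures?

46.00

∠LWC = 132.3°, so WC runs at 69.4° + (180° − 132.3°) = 117.1° from the x-axis; with |WC| = 22.2, C = W + 22.2·(cos 117.1°, sin 117.1°) = (2.166, 52.43). WC ⟂ CV; with |CV| = 20.5 on the left of WC, V = C + 20.5·(-0.8902, -0.4555) = (-16.08, 43.09). Then |LV| = |V − L| = 46.00.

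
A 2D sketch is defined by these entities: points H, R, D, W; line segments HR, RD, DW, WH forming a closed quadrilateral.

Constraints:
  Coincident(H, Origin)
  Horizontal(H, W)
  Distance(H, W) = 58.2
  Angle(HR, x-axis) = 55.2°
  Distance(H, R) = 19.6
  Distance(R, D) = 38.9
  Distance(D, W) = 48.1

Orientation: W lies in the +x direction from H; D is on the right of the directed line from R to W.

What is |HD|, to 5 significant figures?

27.475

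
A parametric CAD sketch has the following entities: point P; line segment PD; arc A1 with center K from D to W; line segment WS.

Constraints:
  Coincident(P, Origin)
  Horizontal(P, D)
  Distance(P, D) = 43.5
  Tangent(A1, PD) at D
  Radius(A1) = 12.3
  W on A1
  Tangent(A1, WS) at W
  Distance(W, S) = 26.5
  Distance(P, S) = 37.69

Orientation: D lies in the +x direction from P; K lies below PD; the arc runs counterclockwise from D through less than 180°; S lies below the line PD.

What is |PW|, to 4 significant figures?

33.12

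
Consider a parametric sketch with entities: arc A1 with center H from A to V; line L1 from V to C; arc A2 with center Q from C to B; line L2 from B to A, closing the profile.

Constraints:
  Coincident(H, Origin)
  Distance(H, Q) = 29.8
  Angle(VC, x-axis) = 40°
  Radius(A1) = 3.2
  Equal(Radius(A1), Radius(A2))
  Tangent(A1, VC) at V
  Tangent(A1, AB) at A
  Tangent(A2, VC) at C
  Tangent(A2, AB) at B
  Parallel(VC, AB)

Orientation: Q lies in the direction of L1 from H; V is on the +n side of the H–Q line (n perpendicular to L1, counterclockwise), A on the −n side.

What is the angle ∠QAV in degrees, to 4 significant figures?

83.87°

The slot axis is L1's direction at 40.0°, so u = (cos 40.0°, sin 40.0°) = (0.7660, 0.6428) and n = (−sin 40.0°, cos 40.0°) = (-0.6428, 0.7660). H is at the origin and Q lies 29.8 along u from H, so Q = 29.8·u = (22.83, 19.16). Tangency of A1 to both parallel lines with radius 3.2 puts V and A at H ± 3.2·n: V = (-2.057, 2.451), A = (2.057, -2.451). Then cos ∠QAV = AQ·AV / (|AQ||AV|), giving 83.87°.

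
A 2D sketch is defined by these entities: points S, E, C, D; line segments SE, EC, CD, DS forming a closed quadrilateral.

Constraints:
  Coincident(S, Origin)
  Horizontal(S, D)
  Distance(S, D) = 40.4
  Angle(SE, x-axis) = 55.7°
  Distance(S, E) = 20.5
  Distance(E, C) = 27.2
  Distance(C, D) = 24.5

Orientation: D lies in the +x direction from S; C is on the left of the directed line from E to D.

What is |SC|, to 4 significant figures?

44.90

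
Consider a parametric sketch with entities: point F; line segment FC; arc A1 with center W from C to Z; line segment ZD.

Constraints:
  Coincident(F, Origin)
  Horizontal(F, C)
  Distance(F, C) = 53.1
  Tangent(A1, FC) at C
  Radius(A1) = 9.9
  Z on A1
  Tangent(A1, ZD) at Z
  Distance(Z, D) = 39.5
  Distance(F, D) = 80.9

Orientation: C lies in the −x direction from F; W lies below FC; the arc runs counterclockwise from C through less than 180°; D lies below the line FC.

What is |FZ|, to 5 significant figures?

63.716

Checks: |FC| = 53.10 ✓; |WZ| = 9.900 ✓; ∠(WZ, ZD) = 90.00° ✓; |ZD| = 39.50 ✓; |FD| = 80.90 ✓.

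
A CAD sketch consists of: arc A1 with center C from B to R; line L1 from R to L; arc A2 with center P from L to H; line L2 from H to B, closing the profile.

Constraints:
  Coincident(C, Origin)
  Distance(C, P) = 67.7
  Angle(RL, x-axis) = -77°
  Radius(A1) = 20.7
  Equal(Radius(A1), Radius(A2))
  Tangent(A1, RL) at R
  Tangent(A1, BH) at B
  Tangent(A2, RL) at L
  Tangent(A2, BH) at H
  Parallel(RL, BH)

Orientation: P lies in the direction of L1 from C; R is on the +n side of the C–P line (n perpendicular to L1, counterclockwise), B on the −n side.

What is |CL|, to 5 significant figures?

70.794

The slot axis is L1's direction at -77.0°, so u = (cos -77.0°, sin -77.0°) = (0.22495, -0.97437) and n = (−sin -77.0°, cos -77.0°) = (0.97437, 0.22495). C is at the origin and P lies 67.7 along u from C, so P = 67.7·u = (15.229, -65.965). Tangency of A1 to both parallel lines with radius 20.7 puts R and B at C ± 20.7·n: R = (20.169, 4.6565), B = (-20.169, -4.6565). Equal radii place L and H the same way about P: L = P + 20.7·n = (35.399, -61.308), H = P − 20.7·n = (-4.9403, -70.621). Then |CL| = |L − C| = 70.794.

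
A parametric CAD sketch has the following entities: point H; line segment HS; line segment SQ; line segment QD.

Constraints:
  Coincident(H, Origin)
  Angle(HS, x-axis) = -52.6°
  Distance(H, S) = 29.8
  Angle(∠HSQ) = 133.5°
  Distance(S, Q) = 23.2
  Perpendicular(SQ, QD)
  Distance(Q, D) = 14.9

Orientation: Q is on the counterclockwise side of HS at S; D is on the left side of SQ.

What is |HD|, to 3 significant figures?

44.2

∠HSQ = 133.5°, so SQ runs at -52.6° + (180° − 133.5°) = -6.10° from the x-axis; with |SQ| = 23.2, Q = S + 23.2·(cos -6.10°, sin -6.10°) = (41.2, -26.1). The perpendicularity gives QD at right angles to SQ; with |QD| = 14.9 on the left of SQ, D = Q + 14.9·(0.106, 0.994) = (42.8, -11.3). Then |HD| = |D − H| = 44.2.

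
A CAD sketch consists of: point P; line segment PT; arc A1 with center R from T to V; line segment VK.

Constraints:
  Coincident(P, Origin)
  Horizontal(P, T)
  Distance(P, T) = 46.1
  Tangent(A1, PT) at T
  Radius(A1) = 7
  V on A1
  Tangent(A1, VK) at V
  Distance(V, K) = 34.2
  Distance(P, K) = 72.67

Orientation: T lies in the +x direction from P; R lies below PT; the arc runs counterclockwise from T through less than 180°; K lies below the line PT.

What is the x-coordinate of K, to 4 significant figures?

61.85

Checks: |RV| = 7.000 ✓; ∠(RV, VK) = 90.00° ✓; |VK| = 34.20 ✓; |PK| = 72.67 ✓.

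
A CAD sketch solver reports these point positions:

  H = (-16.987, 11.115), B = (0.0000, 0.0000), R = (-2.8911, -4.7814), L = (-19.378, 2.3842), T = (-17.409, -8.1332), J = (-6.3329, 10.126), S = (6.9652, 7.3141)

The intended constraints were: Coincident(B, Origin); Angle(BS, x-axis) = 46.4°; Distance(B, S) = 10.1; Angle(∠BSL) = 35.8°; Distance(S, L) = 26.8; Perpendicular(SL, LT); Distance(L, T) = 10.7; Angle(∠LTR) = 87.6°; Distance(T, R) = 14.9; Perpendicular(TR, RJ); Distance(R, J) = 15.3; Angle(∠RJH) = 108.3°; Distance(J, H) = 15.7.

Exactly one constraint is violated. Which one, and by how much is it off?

Distance(J, H) = 15.7 — off by 5.00.

B = (0.00, 0.00) ✓; BS at 46.40° ✓; |BS| = 10.10 ✓; ∠BSL = 35.80° ✓; |SL| = 26.80 ✓; ∠(SL, LT) = 90.00° ✓; |LT| = 10.70 ✓; ∠LTR = 87.60° ✓; |TR| = 14.90 ✓; ∠(TR, RJ) = 90.00° ✓; |RJ| = 15.30 ✓; ∠RJH = 108.3° ✓; |JH| = 10.70 ✗.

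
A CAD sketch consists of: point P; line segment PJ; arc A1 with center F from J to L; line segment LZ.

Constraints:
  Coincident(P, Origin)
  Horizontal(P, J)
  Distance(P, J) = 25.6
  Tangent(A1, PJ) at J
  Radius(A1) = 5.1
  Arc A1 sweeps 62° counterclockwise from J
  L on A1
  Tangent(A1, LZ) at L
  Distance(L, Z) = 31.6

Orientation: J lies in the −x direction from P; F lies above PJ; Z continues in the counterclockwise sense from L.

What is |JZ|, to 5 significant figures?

36.204

P is at the origin; P and J share the same y with |PJ| = 25.6 and J on the −x side, so J = (-25.600, 0.0000). Since A1 is tangent to PJ there, FJ ⟂ PJ, so F = J + (0, 5.1) = (-25.600, 5.1000). On A1, J sits at bearing -90° from F; a 62° counterclockwise sweep puts L at bearing -28°, so L = F + 5.1·(cos -28°, sin -28°) = (-21.097, 2.7057). Since A1 is tangent to LZ there, FL ⟂ LZ, so LZ runs along (−sin -28°, cos -28°); with |LZ| = 31.6, Z = (-6.2617, 30.607). Then |JZ| = |Z − J| = 36.204.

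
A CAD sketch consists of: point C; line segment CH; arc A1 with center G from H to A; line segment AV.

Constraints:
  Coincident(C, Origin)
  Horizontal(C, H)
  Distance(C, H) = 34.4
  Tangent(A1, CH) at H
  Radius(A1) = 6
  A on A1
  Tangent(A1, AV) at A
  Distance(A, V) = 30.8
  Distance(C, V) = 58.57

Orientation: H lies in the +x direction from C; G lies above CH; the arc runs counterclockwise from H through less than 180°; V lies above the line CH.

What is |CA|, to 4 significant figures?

40.51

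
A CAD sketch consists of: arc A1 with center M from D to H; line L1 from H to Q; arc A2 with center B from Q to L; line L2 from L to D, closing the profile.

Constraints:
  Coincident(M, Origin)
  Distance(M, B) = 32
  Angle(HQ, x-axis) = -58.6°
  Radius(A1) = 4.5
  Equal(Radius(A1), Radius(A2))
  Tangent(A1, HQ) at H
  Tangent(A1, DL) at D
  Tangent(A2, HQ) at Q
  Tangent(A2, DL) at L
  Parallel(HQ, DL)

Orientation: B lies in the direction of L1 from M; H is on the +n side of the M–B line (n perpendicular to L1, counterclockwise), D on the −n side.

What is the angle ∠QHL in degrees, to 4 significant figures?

15.71°

Tangency of A1 to both parallel lines with radius 4.5 puts H and D at M ± 4.5·n: H = (3.841, 2.345), D = (-3.841, -2.345). Equal radii place Q and L the same way about B: Q = B + 4.5·n = (20.51, -24.97), L = B − 4.5·n = (12.83, -29.66). Then cos ∠QHL = HQ·HL / (|HQ||HL|), giving 15.71°.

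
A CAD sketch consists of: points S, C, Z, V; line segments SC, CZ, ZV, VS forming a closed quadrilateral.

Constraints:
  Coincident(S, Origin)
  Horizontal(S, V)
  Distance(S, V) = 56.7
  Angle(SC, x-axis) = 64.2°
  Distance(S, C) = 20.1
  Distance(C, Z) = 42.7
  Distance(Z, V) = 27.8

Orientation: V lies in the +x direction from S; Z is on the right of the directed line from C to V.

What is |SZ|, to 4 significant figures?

37.80

Checks: |CZ| = 42.70 ✓; |ZV| = 27.80 ✓.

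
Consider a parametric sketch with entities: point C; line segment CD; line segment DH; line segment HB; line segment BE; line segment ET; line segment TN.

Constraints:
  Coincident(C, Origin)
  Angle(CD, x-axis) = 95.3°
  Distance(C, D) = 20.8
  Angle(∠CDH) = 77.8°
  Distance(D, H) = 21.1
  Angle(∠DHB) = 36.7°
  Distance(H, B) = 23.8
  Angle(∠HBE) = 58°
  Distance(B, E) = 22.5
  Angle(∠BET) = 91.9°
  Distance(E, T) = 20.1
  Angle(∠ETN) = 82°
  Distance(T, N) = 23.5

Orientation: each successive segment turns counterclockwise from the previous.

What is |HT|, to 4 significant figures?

10.55

∠HBE = 58.0° gives BE at 102.8° from the x-axis; with |BE| = 22.5, E = (-4.553, 28.48). ∠BET = 91.9° gives ET at -169.1° from the x-axis; with |ET| = 20.1, T = (-24.29, 24.68). Then |HT| = |T − H| = 10.55.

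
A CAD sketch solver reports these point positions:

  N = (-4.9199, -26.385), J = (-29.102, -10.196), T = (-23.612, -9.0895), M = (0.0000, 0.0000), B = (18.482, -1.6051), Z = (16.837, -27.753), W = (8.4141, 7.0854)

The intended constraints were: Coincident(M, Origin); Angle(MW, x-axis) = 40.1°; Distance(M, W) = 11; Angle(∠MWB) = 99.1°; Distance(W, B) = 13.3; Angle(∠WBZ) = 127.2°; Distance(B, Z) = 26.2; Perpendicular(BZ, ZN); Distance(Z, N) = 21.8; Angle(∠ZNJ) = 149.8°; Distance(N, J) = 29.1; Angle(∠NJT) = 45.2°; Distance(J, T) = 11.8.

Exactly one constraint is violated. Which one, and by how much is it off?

Distance(J, T) = 11.8 — off by 6.20.

M = (0.00, 0.00) ✓; MW at 40.10° ✓; |MW| = 11.00 ✓; ∠MWB = 99.10° ✓; |WB| = 13.30 ✓; ∠WBZ = 127.2° ✓; |BZ| = 26.20 ✓; ∠(BZ, ZN) = 90.00° ✓; |ZN| = 21.80 ✓; ∠ZNJ = 149.8° ✓; |NJ| = 29.10 ✓; ∠NJT = 45.20° ✓; |JT| = 5.600 ✗.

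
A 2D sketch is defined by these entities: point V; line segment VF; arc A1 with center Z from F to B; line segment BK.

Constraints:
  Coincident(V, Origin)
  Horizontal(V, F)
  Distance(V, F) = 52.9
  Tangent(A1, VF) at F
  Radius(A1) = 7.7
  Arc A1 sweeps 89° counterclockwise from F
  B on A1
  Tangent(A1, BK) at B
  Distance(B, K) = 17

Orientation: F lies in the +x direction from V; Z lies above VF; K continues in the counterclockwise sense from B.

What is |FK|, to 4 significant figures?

25.83

On A1, F sits at bearing -90° from Z; an 89° counterclockwise sweep puts B at bearing -1°, so B = Z + 7.7·(cos -1°, sin -1°) = (60.60, 7.566). The tangent condition forces ZB to be normal to BK, so BK runs along (−sin -1°, cos -1°); with |BK| = 17.0, K = (60.90, 24.56). Then |FK| = |K − F| = 25.83.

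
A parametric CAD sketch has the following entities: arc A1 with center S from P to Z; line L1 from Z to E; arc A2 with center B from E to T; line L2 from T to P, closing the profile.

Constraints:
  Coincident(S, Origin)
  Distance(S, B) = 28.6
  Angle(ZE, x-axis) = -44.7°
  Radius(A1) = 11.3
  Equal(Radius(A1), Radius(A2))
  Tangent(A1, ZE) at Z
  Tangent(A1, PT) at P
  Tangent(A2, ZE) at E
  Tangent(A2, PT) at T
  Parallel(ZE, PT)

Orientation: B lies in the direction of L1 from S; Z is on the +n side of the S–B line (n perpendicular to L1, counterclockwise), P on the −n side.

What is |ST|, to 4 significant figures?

30.75

The slot axis is L1's direction at -44.7°, so u = (cos -44.7°, sin -44.7°) = (0.7108, -0.7034) and n = (−sin -44.7°, cos -44.7°) = (0.7034, 0.7108). S is at the origin and B lies 28.6 along u from S, so B = 28.6·u = (20.33, -20.12). Tangency of A1 to both parallel lines with radius 11.3 puts Z and P at S ± 11.3·n: Z = (7.948, 8.032), P = (-7.948, -8.032). Equal radii place E and T the same way about B: E = B + 11.3·n = (28.28, -12.09), T = B − 11.3·n = (12.38, -28.15). Then |ST| = |T − S| = 30.75.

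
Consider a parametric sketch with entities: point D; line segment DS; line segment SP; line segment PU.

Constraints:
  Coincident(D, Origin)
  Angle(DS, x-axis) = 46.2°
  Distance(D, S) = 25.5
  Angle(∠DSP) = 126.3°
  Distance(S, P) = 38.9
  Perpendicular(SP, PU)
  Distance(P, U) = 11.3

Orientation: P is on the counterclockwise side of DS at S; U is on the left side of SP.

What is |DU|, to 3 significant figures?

54.8

∠DSP = 126.3°, so SP runs at 46.2° + (180° − 126.3°) = 99.9° from the x-axis; with |SP| = 38.9, P = S + 38.9·(cos 99.9°, sin 99.9°) = (11.0, 56.7). The perpendicularity gives PU at right angles to SP; with |PU| = 11.3 on the left of SP, U = P + 11.3·(-0.985, -0.172) = (-0.170, 54.8). Then |DU| = |U − D| = 54.8.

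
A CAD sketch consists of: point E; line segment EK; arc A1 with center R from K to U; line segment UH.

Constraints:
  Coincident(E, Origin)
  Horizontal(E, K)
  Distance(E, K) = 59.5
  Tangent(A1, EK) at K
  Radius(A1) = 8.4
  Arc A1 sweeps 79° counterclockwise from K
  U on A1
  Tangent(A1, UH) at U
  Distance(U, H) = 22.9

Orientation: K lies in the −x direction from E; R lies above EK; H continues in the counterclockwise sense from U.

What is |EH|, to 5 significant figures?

55.275

E is at the origin; E and K share the same y with |EK| = 59.5 and K on the −x side, so K = (-59.500, 0.0000). A1 meets EK tangentially, so RK is at right angles to EK, so R = K + (0, 8.4) = (-59.500, 8.4000). On A1, K sits at bearing -90° from R; a 79° counterclockwise sweep puts U at bearing -11°, so U = R + 8.4·(cos -11°, sin -11°) = (-51.254, 6.7972). Tangency of A1 to UH means the radius RU is perpendicular to UH, so UH runs along (−sin -11°, cos -11°); with |UH| = 22.9, H = (-46.885, 29.276). Then |EH| = |H − E| = 55.275.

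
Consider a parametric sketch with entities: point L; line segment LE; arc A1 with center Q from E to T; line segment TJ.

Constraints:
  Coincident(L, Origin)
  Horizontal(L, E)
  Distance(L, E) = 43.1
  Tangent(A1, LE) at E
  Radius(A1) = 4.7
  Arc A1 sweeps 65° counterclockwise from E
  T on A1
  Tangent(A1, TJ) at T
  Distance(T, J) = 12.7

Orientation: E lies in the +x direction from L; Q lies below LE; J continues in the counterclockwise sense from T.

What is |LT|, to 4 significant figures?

38.94

L is at the origin; LE is horizontal with |LE| = 43.1 and E on the +x side, so E = (43.10, 0.000). Since A1 is tangent to LE there, QE ⟂ LE, so Q = E + (0, -4.7) = (43.10, -4.700). On A1, E sits at bearing 90° from Q; a 65° counterclockwise sweep puts T at bearing 155°, so T = Q + 4.7·(cos 155°, sin 155°) = (38.84, -2.714). Then |LT| = |T − L| = 38.94.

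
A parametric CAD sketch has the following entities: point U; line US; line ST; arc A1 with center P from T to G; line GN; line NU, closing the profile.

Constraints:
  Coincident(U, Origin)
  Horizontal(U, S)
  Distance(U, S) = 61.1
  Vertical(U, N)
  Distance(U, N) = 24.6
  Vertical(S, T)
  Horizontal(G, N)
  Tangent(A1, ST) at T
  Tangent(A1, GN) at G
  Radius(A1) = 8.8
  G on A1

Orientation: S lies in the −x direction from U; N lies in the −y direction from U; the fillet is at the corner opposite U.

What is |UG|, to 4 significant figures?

57.80

The virtual corner opposite U is at (-61.10, -24.60). A1 meets ST tangentially, so PT is at right angles to ST and the tangent condition forces PG to be normal to GN, with radius 8.8, so the center P sits 8.8 in from both sides at P = (-52.30, -15.80). That places the tangent points at T = (-61.10, -15.80) on ST and G = (-52.30, -24.60) on GN. Then |UG| = |G − U| = 57.80.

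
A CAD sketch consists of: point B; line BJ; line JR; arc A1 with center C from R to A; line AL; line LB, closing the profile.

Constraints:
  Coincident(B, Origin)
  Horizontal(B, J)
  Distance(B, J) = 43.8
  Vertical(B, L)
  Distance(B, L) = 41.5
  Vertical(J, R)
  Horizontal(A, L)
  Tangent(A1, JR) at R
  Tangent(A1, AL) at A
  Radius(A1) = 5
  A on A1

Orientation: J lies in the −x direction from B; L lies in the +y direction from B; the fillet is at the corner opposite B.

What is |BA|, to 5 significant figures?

56.813

The virtual corner opposite B is at (-43.800, 41.500). Tangency of A1 to JR means the radius CR is perpendicular to JR and since A1 is tangent to AL there, CA ⟂ AL, with radius 5.0, so the center C sits 5.0 in from both sides at C = (-38.800, 36.500). That places the tangent points at R = (-43.800, 36.500) on JR and A = (-38.800, 41.500) on AL. Then |BA| = |A − B| = 56.813.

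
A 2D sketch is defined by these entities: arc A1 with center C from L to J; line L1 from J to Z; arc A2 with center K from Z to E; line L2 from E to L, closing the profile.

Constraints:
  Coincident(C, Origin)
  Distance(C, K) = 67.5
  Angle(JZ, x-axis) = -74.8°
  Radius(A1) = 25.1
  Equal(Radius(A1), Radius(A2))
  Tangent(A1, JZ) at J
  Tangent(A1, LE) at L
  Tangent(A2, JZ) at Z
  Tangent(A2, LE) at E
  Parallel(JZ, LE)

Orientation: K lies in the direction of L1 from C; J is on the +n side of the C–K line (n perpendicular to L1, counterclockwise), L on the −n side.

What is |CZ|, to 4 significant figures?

72.02

The slot axis is L1's direction at -74.8°, so u = (cos -74.8°, sin -74.8°) = (0.2622, -0.9650) and n = (−sin -74.8°, cos -74.8°) = (0.9650, 0.2622). C is at the origin and K lies 67.5 along u from C, so K = 67.5·u = (17.70, -65.14). Tangency of A1 to both parallel lines with radius 25.1 puts J and L at C ± 25.1·n: J = (24.22, 6.581), L = (-24.22, -6.581). Equal radii place Z and E the same way about K: Z = K + 25.1·n = (41.92, -58.56), E = K − 25.1·n = (-6.524, -71.72). Then |CZ| = |Z − C| = 72.02.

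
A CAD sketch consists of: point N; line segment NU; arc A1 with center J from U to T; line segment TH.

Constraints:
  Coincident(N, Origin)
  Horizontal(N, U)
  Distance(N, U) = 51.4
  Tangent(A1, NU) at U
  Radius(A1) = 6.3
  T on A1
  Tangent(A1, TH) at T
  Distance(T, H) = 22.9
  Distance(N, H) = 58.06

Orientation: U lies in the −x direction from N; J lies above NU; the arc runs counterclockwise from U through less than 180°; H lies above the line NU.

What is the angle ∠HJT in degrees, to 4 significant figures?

74.62°

N is at the origin; N and U share the same y with |NU| = 51.4 and U on the −x side, so U = (-51.40, 0.000). The tangent condition forces JU to be normal to NU, so J = U + (0, 6.3) = (-51.40, 6.300). Since JT ⟂ TH (tangency), |JH| = √(6.3² + 22.9²) = 23.75 regardless of where T sits on A1. So H lies on both circle(N, 58.06) and circle(J, 23.75); the above-NU intersection is H = (-49.71, 29.99). T is the foot of the tangent from H: T = (-45.22, 7.536).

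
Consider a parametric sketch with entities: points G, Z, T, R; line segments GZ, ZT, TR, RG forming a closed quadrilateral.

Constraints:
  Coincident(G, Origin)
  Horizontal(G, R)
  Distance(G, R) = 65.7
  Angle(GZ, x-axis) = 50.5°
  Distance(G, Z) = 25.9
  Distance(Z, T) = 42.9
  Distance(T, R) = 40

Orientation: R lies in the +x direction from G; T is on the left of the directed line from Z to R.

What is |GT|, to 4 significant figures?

67.29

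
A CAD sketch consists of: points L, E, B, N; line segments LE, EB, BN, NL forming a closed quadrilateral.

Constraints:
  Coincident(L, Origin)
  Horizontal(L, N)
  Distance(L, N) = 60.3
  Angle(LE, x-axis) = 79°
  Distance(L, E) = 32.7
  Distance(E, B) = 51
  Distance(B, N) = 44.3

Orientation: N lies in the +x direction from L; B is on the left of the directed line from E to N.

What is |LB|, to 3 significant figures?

71.1

Checks: |EB| = 51.00 ✓; |BN| = 44.30 ✓.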